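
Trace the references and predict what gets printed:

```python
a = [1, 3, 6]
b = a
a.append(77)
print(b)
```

Key concept: basic list aliasing.
Step by step:
`a = [1, 3, 6]` → a = [1, 3, 6]
`b = a` → b = [1, 3, 6] (same object as a)
`a.append(77)` → a = [1, 3, 6, 77] (same object as b); b = [1, 3, 6, 77] (same object as a)
`print(b)` → prints [1, 3, 6, 77]

Answer: [1, 3, 6, 77]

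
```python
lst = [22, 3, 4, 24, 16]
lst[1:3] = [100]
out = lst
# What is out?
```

Trace:
`lst = [22, 3, 4, 24, 16]` → lst = [22, 3, 4, 24, 16]
`lst[1:3] = [100]` → lst = [22, 100, 24, 16]
`out = lst` → out = [22, 100, 24, 16]
So out = [22, 100, 24, 16]

Answer: [22, 100, 24, 16]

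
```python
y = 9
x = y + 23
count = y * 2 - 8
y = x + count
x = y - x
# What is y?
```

Trace:
`y = 9` → y = 9
`x = y + 23` → x = 32
`count = y * 2 - 8` → count = 10
`y = x + count` → y = 42
`x = y - x` → x = 10
So y = 42

Answer: 42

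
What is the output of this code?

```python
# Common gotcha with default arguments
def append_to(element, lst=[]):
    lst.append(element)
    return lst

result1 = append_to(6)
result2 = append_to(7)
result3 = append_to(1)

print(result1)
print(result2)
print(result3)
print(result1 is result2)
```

Key concept: mutable default argument gotcha.
Step by step:
`result1 = append_to(6)` → result1 = [6]
`result2 = append_to(7)` → result1 = [6, 7] (same object as result2); result2 = [6, 7] (same object as result1)
`result3 = append_to(1)` → result1 = [6, 7, 1] (same object as result2, result3); result2 = [6, 7, 1] (same object as result1, result3); result3 = [6, 7, 1] (same object as result1, result2)
`print(result1)` → prints [6, 7, 1]
`print(result2)` → prints [6, 7, 1]
`print(result3)` → prints [6, 7, 1]
`print(result1 is result2)` → prints True

Answer:
[6, 7, 1]
[6, 7, 1]
[6, 7, 1]
True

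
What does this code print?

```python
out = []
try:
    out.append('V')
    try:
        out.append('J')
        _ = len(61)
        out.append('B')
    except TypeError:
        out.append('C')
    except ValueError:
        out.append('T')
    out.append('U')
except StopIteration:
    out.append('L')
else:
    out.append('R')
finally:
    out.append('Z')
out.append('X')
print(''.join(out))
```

Execution trace: 'V' (try body) → 'J' (inner try body) → 'C' (inner except TypeError) → 'U' (try body, no exception) → 'R' (else) → 'Z' (finally) → 'X' (after the try/except). Output: VJCURZX

Answer: VJCURZX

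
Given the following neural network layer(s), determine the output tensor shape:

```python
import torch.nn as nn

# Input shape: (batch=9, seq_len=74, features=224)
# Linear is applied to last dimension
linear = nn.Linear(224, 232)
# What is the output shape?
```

Input: (9, 74, 224) -> Output: (9, 74, 232)

Answer: (9, 74, 232)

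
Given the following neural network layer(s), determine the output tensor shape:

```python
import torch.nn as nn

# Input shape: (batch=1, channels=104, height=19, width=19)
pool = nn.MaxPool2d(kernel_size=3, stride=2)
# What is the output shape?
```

Input: (1, 104, 19, 19) -> Output: (1, 104, 9, 9)

Answer: (1, 104, 9, 9)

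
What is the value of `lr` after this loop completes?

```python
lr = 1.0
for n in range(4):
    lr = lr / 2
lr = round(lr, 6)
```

Halving LR 4 times: 1 / 2^4
`lr` takes the values: 1.0 → 0.5 → 0.25 → 0.125 → 0.0625

Answer: 0.0625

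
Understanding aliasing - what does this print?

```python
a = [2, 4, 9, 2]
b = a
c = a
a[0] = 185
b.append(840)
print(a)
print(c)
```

Key concept: multiple aliases.
Step by step:
`a = [2, 4, 9, 2]` → a = [2, 4, 9, 2]
`b = a` → b = [2, 4, 9, 2] (same object as a)
`c = a` → c = [2, 4, 9, 2] (same object as a, b)
`a[0] = 185` → a = [185, 4, 9, 2] (same object as b, c); b = [185, 4, 9, 2] (same object as a, c); c = [185, 4, 9, 2] (same object as a, b)
`b.append(840)` → a = [185, 4, 9, 2, 840] (same object as b, c); b = [185, 4, 9, 2, 840] (same object as a, c); c = [185, 4, 9, 2, 840] (same object as a, b)
`print(a)` → prints [185, 4, 9, 2, 840]
`print(c)` → prints [185, 4, 9, 2, 840]

Answer:
[185, 4, 9, 2, 840]
[185, 4, 9, 2, 840]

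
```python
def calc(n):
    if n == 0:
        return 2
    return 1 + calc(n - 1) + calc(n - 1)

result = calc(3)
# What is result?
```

calc(n) = 1 + 2·calc(n-1), calc(0)=2. Closed form: (2+1)·2^3 - 1 = 23.

Answer: 23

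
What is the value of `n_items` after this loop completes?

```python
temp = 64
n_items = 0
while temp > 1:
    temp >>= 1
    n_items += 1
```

Count right shifts until 1
`n_items` takes the values: 0 → 1 → 2 → 3 → 4 → 5 → 6

Answer: 6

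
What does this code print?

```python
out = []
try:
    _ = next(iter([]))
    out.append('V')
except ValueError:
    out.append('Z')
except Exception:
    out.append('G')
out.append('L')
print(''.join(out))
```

Execution trace: 'G' (except Exception) → 'L' (after the try/except). Output: GL

Answer: GL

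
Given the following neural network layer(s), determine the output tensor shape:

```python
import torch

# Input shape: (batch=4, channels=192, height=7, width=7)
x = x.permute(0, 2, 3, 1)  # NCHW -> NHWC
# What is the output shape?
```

Input: (4, 192, 7, 7) -> Output: (4, 7, 7, 192)

Answer: (4, 7, 7, 192)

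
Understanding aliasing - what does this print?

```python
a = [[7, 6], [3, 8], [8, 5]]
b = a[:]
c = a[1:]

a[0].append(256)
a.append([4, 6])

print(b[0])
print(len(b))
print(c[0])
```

Key concept: slice with nested mutation.
Step by step:
`a = [[7, 6], [3, 8], [8, 5]]` → a = [[7, 6], [3, 8], [8, 5]]
`b = a[:]` → b = [[7, 6], [3, 8], [8, 5]]
`c = a[1:]` → c = [[3, 8], [8, 5]]
`a[0].append(256)` → a = [[7, 6, 256], [3, 8], [8, 5]]; b = [[7, 6, 256], [3, 8], [8, 5]]
`a.append([4, 6])` → a = [[7, 6, 256], [3, 8], [8, 5], [4, 6]]
`print(b[0])` → prints [7, 6, 256]
`print(len(b))` → prints 3
`print(c[0])` → prints [3, 8]

Answer:
[7, 6, 256]
3
[3, 8]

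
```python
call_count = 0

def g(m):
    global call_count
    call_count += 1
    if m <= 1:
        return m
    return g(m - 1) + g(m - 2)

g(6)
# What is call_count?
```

Calls(m) = 1 + Calls(m-1) + Calls(m-2); Calls(0)=Calls(1)=1. For m=6 this gives 25.

Answer: 25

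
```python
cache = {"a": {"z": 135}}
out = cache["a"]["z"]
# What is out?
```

Trace:
`cache = {"a": {"z": 135}}` → cache = {'a': {'z': 135}}
`out = cache["a"]["z"]` → out = 135
So out = 135

Answer: 135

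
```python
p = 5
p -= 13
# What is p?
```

Trace:
`p = 5` → p = 5
`p -= 13` → p = -8
So p = -8

Answer: -8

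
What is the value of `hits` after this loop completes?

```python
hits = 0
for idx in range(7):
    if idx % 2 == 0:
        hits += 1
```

Count numbers divisible by 2 in range(7)
`hits` takes the values: 0 → 1 → 2 → 3 → 4

Answer: 4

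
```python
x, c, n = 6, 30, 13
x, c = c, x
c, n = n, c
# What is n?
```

Trace:
`x, c, n = 6, 30, 13` → x = 6; c = 30; n = 13
`x, c = c, x` → x = 30; c = 6
`c, n = n, c` → c = 13; n = 6
So n = 6

Answer: 6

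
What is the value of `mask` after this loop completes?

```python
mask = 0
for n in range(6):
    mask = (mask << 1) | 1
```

Build 6 consecutive 1-bits: 0b111111
`mask` takes the values: 0 → 1 → 3 → 7 → 15 → 31 → 63

Answer: 63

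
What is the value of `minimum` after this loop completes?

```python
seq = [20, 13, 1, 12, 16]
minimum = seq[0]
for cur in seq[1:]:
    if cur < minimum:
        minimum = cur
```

Minimum of [20, 13, 1, 12, 16]
`minimum` takes the values: 20 → 13 → 1

Answer: 1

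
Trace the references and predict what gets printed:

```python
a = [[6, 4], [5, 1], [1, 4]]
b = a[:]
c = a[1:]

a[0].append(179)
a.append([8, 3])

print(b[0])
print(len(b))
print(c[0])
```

Key concept: slice with nested mutation.
Step by step:
`a = [[6, 4], [5, 1], [1, 4]]` → a = [[6, 4], [5, 1], [1, 4]]
`b = a[:]` → b = [[6, 4], [5, 1], [1, 4]]
`c = a[1:]` → c = [[5, 1], [1, 4]]
`a[0].append(179)` → a = [[6, 4, 179], [5, 1], [1, 4]]; b = [[6, 4, 179], [5, 1], [1, 4]]
`a.append([8, 3])` → a = [[6, 4, 179], [5, 1], [1, 4], [8, 3]]
`print(b[0])` → prints [6, 4, 179]
`print(len(b))` → prints 3
`print(c[0])` → prints [5, 1]

Answer:
[6, 4, 179]
3
[5, 1]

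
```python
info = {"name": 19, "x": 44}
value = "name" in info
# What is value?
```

Trace:
`info = {"name": 19, "x": 44}` → info = {'name': 19, 'x': 44}
`value = "name" in info` → value = True
So value = True

Answer: True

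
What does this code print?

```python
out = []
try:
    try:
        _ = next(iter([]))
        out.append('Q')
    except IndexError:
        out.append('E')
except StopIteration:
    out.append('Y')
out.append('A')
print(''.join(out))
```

Execution trace: 'Y' (outer except StopIteration) → 'A' (after the try/except). Output: YA

Answer: YA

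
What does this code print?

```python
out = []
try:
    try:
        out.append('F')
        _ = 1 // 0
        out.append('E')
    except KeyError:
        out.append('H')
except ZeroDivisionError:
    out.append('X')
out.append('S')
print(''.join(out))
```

Execution trace: 'F' (try body) → 'X' (outer except ZeroDivisionError) → 'S' (after the try/except). Output: FXS

Answer: FXS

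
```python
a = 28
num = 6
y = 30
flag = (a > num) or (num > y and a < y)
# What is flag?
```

Trace:
`a = 28` → a = 28
`num = 6` → num = 6
`y = 30` → y = 30
`flag = (a > num) or (num > y and a < y)` → flag = True
So flag = True

Answer: True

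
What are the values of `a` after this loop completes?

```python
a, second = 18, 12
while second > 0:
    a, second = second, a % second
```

GCD of 18 and 12
`a` takes the values: 18 → 12 → 6

Answer: 6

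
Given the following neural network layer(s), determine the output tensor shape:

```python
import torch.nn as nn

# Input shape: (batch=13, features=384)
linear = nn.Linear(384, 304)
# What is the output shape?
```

Input: (13, 384) -> Output: (13, 304)

Answer: (13, 304)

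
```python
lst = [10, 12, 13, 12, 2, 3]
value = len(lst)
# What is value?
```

Trace:
`lst = [10, 12, 13, 12, 2, 3]` → lst = [10, 12, 13, 12, 2, 3]
`value = len(lst)` → value = 6
So value = 6

Answer: 6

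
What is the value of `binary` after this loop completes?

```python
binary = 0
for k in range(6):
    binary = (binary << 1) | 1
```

Build 6 consecutive 1-bits: 0b111111
`binary` takes the values: 0 → 1 → 3 → 7 → 15 → 31 → 63

Answer: 63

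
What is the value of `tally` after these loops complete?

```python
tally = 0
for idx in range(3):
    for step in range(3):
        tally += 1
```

3 * 3 = 9
`tally` takes the values: 0 → 1 → 2 → 3 → 4 → 5 → 6 → 7 → 8 → 9

Answer: 9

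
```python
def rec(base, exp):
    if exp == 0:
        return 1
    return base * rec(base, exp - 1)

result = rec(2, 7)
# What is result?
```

rec(2, 7) = 2 * 2 * 2 * 2 * 2 * 2 * 2 = 128

Answer: 128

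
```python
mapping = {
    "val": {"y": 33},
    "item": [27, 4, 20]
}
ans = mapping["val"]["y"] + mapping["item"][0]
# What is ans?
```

Trace:
`mapping = { ...` → mapping = {'val': {'y': 33}, 'item': [27, 4, 20]}
`ans = mapping["val"]["y"] + mapping["item"][0]` → ans = 60
So ans = 60

Answer: 60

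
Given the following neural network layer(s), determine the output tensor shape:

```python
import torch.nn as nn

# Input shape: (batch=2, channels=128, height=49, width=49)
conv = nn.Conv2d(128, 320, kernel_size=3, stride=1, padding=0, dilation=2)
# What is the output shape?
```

Input: (2, 128, 49, 49) -> Output: (2, 320, 45, 45)

Answer: (2, 320, 45, 45)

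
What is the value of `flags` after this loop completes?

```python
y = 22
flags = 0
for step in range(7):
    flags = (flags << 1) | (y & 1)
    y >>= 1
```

Reverse lowest 7 bits of 22
`flags` takes the values: 0 → 1 → 3 → 6 → 13 → 26 → 52

Answer: 52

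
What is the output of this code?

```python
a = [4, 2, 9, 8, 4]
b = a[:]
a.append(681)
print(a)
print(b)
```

Key concept: slice [:] creates copy.
Step by step:
`a = [4, 2, 9, 8, 4]` → a = [4, 2, 9, 8, 4]
`b = a[:]` → b = [4, 2, 9, 8, 4]
`a.append(681)` → a = [4, 2, 9, 8, 4, 681]
`print(a)` → prints [4, 2, 9, 8, 4, 681]
`print(b)` → prints [4, 2, 9, 8, 4]

Answer:
[4, 2, 9, 8, 4, 681]
[4, 2, 9, 8, 4]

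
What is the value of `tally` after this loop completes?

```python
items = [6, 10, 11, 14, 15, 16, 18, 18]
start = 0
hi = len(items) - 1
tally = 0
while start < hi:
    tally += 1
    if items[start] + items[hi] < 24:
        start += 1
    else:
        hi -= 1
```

Steps to find pair summing to 24
`tally` takes the values: 0 → 1 → 2 → 3 → 4 → 5 → 6 → 7

Answer: 7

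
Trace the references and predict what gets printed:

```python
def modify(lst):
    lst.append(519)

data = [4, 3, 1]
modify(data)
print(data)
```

Key concept: function modifies passed list.
Step by step:
`data = [4, 3, 1]` → data = [4, 3, 1]
`modify(data)` → data = [4, 3, 1, 519]
`print(data)` → prints [4, 3, 1, 519]

Answer: [4, 3, 1, 519]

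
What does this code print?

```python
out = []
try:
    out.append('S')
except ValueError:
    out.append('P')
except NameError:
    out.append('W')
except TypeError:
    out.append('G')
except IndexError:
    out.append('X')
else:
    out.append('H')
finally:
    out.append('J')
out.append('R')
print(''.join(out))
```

Execution trace: 'S' (try body, no exception) → 'H' (else) → 'J' (finally) → 'R' (after the try/except). Output: SHJR

Answer: SHJR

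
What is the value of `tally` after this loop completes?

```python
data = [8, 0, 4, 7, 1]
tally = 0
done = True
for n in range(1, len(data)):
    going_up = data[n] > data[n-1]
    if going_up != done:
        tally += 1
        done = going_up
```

Count direction changes in [8, 0, 4, 7, 1]
`tally` takes the values: 0 → 1 → 2 → 3

Answer: 3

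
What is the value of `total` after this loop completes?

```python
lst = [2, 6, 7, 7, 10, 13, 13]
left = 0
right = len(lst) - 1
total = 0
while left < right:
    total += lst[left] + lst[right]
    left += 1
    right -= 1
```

Sum of pairs from ends
`total` takes the values: 0 → 15 → 34 → 51

Answer: 51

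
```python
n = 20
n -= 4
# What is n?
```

Trace:
`n = 20` → n = 20
`n -= 4` → n = 16
So n = 16

Answer: 16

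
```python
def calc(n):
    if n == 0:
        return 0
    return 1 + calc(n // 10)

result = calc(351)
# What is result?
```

Count of digits of 351: 3

Answer: 3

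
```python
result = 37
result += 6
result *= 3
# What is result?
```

Trace:
`result = 37` → result = 37
`result += 6` → result = 43
`result *= 3` → result = 129
So result = 129

Answer: 129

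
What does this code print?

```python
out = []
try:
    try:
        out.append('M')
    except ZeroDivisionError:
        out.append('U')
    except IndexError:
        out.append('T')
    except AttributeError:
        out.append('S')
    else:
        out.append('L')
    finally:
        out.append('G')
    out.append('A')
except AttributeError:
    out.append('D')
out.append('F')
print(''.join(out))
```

Execution trace: 'M' (inner try body, no exception) → 'L' (inner else) → 'G' (inner finally) → 'A' (try body, no exception) → 'F' (after the try/except). Output: MLGAF

Answer: MLGAF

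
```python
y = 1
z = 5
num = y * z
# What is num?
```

Trace:
`y = 1` → y = 1
`z = 5` → z = 5
`num = y * z` → num = 5
So num = 5

Answer: 5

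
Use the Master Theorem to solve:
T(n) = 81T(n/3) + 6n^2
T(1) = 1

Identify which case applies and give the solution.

a=81, b=3, f(n)=6n^2. log_3(81) = 4. Since c=2 < 4, Case 1 applies: T(n) = Θ(n^log_b(a)) = O(n^4).

Answer: O(n^4) - Case 1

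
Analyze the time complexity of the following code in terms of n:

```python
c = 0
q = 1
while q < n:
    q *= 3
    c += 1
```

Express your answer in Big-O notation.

Each loop level contributes: log n. Multiplying the contributions gives O(log n).

Answer: O(log n)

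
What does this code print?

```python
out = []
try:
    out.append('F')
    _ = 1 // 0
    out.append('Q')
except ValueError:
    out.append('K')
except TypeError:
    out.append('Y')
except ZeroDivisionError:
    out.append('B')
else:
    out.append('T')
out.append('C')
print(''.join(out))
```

Execution trace: 'F' (try body) → 'B' (except ZeroDivisionError) → 'C' (after the try/except). Output: FBC

Answer: FBC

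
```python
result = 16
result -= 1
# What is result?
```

Trace:
`result = 16` → result = 16
`result -= 1` → result = 15
So result = 15

Answer: 15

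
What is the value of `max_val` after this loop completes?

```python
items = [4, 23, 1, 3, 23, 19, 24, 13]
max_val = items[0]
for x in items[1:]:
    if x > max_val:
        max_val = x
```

Maximum of [4, 23, 1, 3, 23, 19, 24, 13]
`max_val` takes the values: 4 → 23 → 24

Answer: 24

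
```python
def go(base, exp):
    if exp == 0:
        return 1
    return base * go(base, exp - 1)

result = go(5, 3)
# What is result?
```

go(5, 3) = 5 * 5 * 5 = 125

Answer: 125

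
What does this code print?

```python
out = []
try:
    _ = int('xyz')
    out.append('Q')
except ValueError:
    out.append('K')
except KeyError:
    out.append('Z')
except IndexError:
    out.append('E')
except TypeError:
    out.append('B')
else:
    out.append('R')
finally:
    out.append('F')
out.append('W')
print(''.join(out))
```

Execution trace: 'K' (except ValueError) → 'F' (finally) → 'W' (after the try/except). Output: KFW

Answer: KFW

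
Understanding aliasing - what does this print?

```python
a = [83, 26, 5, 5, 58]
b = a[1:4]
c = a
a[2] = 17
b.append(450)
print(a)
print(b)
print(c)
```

Key concept: slice vs alias.
Step by step:
`a = [83, 26, 5, 5, 58]` → a = [83, 26, 5, 5, 58]
`b = a[1:4]` → b = [26, 5, 5]
`c = a` → c = [83, 26, 5, 5, 58] (same object as a)
`a[2] = 17` → a = [83, 26, 17, 5, 58] (same object as c); c = [83, 26, 17, 5, 58] (same object as a)
`b.append(450)` → b = [26, 5, 5, 450]
`print(a)` → prints [83, 26, 17, 5, 58]
`print(b)` → prints [26, 5, 5, 450]
`print(c)` → prints [83, 26, 17, 5, 58]

Answer:
[83, 26, 17, 5, 58]
[26, 5, 5, 450]
[83, 26, 17, 5, 58]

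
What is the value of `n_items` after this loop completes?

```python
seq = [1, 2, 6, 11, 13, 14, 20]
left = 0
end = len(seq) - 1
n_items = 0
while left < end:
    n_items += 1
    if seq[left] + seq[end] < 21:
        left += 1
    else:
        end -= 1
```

Steps to find pair summing to 21
`n_items` takes the values: 0 → 1 → 2 → 3 → 4 → 5 → 6

Answer: 6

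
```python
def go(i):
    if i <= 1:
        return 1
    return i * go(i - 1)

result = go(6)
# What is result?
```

go(6) = 6 * 5 * 4 * 3 * 2 * 1 = 720

Answer: 720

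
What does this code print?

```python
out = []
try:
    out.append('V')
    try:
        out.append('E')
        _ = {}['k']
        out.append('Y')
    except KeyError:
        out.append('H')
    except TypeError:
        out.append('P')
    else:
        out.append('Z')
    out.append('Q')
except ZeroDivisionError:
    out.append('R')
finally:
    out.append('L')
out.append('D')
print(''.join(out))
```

Execution trace: 'V' (try body) → 'E' (inner try body) → 'H' (inner except KeyError) → 'Q' (try body, no exception) → 'L' (finally) → 'D' (after the try/except). Output: VEHQLD

Answer: VEHQLD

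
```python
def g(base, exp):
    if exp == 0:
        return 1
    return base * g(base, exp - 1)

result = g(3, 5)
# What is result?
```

g(3, 5) = 3 * 3 * 3 * 3 * 3 = 243

Answer: 243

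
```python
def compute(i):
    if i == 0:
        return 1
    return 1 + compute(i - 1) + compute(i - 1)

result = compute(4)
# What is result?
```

compute(i) = 1 + 2·compute(i-1), compute(0)=1. Closed form: (1+1)·2^4 - 1 = 31.

Answer: 31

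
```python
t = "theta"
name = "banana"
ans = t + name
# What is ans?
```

Trace:
`t = "theta"` → t = 'theta'
`name = "banana"` → name = 'banana'
`ans = t + name` → ans = 'thetabanana'
So ans = 'thetabanana'

Answer: 'thetabanana'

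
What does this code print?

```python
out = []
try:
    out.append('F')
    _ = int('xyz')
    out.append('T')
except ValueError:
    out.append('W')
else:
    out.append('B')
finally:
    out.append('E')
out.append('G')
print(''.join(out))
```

Execution trace: 'F' (try body) → 'W' (except ValueError) → 'E' (finally) → 'G' (after the try/except). Output: FWEG

Answer: FWEG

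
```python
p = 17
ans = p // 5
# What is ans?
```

Trace:
`p = 17` → p = 17
`ans = p // 5` → ans = 3
So ans = 3

Answer: 3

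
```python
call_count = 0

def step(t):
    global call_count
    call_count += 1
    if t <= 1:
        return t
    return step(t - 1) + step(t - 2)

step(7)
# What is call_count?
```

Calls(t) = 1 + Calls(t-1) + Calls(t-2); Calls(0)=Calls(1)=1. For t=7 this gives 41.

Answer: 41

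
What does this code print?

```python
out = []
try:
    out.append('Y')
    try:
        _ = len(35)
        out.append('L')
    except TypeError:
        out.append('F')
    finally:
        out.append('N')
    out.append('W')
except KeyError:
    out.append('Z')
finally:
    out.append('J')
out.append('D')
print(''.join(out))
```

Execution trace: 'Y' (try body) → 'F' (inner except TypeError) → 'N' (inner finally) → 'W' (try body, no exception) → 'J' (finally) → 'D' (after the try/except). Output: YFNWJD

Answer: YFNWJD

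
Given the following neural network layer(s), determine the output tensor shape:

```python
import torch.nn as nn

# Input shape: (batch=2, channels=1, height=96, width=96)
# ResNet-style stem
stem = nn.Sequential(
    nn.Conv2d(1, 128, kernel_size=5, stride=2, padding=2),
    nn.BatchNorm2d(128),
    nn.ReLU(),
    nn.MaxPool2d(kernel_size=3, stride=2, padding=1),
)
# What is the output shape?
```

Input: (2, 1, 96, 96) -> after Conv2d 5x5 stride=2: (2, 128, 48, 48) -> Output: (2, 128, 24, 24)

Answer: (2, 128, 24, 24)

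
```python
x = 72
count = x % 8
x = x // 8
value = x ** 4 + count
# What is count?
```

Trace:
`x = 72` → x = 72
`count = x % 8` → count = 0
`x = x // 8` → x = 9
`value = x ** 4 + count` → value = 6561
So count = 0

Answer: 0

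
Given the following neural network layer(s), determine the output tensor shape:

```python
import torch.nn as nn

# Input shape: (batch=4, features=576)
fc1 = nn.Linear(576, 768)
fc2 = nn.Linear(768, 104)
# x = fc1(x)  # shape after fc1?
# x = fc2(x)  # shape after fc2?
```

Input: (4, 576) -> after fc1: (4, 768) -> Output: (4, 104)

Answer: (4, 104)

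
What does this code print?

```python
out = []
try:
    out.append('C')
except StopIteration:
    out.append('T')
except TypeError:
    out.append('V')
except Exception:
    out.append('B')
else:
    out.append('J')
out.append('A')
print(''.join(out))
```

Execution trace: 'C' (try body, no exception) → 'J' (else) → 'A' (after the try/except). Output: CJA

Answer: CJA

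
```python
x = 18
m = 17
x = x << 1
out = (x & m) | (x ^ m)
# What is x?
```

Trace:
`x = 18` → x = 18
`m = 17` → m = 17
`x = x << 1` → x = 36
`out = (x & m) | (x ^ m)` → out = 53
So x = 36

Answer: 36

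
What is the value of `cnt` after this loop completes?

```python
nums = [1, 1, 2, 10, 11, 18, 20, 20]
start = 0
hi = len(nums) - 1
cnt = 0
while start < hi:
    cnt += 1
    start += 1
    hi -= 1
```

Iterations until pointers meet (list length 8)
`cnt` takes the values: 0 → 1 → 2 → 3 → 4

Answer: 4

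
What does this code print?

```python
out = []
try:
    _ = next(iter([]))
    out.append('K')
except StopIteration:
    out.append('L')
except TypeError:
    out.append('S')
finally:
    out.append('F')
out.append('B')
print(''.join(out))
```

Execution trace: 'L' (except StopIteration) → 'F' (finally) → 'B' (after the try/except). Output: LFB

Answer: LFB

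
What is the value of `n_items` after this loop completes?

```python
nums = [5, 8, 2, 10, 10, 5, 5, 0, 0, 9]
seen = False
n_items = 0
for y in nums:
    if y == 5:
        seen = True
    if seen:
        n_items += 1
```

Count elements after first 5 in [5, 8, 2, 10, 10, 5, 5, 0, 0, 9]
`n_items` takes the values: 0 → 1 → 2 → 3 → 4 → 5 → 6 → 7 → 8 → 9 → 10

Answer: 10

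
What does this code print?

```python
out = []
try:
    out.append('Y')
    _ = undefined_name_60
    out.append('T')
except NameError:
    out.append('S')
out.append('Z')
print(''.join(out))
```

Execution trace: 'Y' (try body) → 'S' (except NameError) → 'Z' (after the try/except). Output: YSZ

Answer: YSZ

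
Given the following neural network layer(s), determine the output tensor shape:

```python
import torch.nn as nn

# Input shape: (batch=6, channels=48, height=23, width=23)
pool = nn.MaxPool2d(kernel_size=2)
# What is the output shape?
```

Input: (6, 48, 23, 23) -> Output: (6, 48, 11, 11)

Answer: (6, 48, 11, 11)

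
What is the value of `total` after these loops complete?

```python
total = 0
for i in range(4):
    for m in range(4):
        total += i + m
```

Sum of all i+m for i,m in 4x4
`total` takes the values: 0 → 1 → 3 → 6 → 7 → 9 → 12 → 16 → 18 → 21 → 25 → 30 → 33 → 37 → 42 → 48

Answer: 48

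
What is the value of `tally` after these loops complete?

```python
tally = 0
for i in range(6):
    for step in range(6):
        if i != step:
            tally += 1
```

6² - 6 (exclude diagonal)
`tally` takes the values: 0 → 1 → 2 → 3 → 4 → 5 → 6 → 7 → 8 → 9 → 10 → 11 → 12 → 13 → 14 → 15 → 16 → 17 → 18 → 19 → 20 → 21 → 22 → 23 → 24 → 25 → 26 → 27 → 28 → 29 → 30

Answer: 30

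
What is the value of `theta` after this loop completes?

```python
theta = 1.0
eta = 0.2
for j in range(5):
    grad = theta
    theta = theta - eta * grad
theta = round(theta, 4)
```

Gradient descent: w = 1.0 * (1 - 0.2)^5
`theta` takes the values: 1.0 → 0.8 → 0.64 → 0.512 → 0.4096 → 0.32768 → 0.3277

Answer: 0.3277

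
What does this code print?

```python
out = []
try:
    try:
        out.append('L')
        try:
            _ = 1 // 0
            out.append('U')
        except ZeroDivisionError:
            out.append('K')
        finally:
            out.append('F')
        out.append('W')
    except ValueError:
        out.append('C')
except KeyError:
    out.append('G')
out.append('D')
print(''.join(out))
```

Execution trace: 'L' (try body) → 'K' (inner except ZeroDivisionError) → 'F' (inner finally) → 'W' (try body, no exception) → 'D' (after the try/except). Output: LKFWD

Answer: LKFWD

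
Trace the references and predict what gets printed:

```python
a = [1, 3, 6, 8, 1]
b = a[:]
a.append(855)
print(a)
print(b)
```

Key concept: slice [:] creates copy.
Step by step:
`a = [1, 3, 6, 8, 1]` → a = [1, 3, 6, 8, 1]
`b = a[:]` → b = [1, 3, 6, 8, 1]
`a.append(855)` → a = [1, 3, 6, 8, 1, 855]
`print(a)` → prints [1, 3, 6, 8, 1, 855]
`print(b)` → prints [1, 3, 6, 8, 1]

Answer:
[1, 3, 6, 8, 1, 855]
[1, 3, 6, 8, 1]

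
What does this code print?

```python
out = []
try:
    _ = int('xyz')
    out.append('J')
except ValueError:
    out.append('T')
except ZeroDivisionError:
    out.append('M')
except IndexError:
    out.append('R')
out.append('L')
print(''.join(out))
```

Execution trace: 'T' (except ValueError) → 'L' (after the try/except). Output: TL

Answer: TL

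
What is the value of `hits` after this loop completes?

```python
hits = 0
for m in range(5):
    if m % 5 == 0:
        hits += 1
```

Count numbers divisible by 5 in range(5)
`hits` takes the values: 0 → 1

Answer: 1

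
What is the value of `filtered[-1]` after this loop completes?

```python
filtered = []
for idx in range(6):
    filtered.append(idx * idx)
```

Last element of squares 0 to 5
`filtered` takes the values: [] → [0] → [0, 1] → [0, 1, 4] → [0, 1, 4, 9] → [0, 1, 4, 9, 16] → [0, 1, 4, 9, 16, 25]
So `filtered[-1]` = 25

Answer: 25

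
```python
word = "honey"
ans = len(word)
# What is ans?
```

Trace:
`word = "honey"` → word = 'honey'
`ans = len(word)` → ans = 5
So ans = 5

Answer: 5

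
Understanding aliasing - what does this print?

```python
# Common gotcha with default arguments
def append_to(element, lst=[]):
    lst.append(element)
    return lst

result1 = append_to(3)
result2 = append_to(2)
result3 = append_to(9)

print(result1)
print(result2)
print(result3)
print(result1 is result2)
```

Key concept: mutable default argument gotcha.
Step by step:
`result1 = append_to(3)` → result1 = [3]
`result2 = append_to(2)` → result1 = [3, 2] (same object as result2); result2 = [3, 2] (same object as result1)
`result3 = append_to(9)` → result1 = [3, 2, 9] (same object as result2, result3); result2 = [3, 2, 9] (same object as result1, result3); result3 = [3, 2, 9] (same object as result1, result2)
`print(result1)` → prints [3, 2, 9]
`print(result2)` → prints [3, 2, 9]
`print(result3)` → prints [3, 2, 9]
`print(result1 is result2)` → prints True

Answer:
[3, 2, 9]
[3, 2, 9]
[3, 2, 9]
True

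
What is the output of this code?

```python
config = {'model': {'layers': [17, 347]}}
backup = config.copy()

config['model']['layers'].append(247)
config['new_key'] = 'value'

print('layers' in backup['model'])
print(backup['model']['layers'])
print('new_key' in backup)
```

Key concept: shallow copy gotcha with nested dict.
Step by step:
`config = {'model': {'layers': [17, 347]}}` → config = {'model': {'layers': [17, 347]}}
`backup = config.copy()` → backup = {'model': {'layers': [17, 347]}}
`config['model']['layers'].append(247)` → config = {'model': {'layers': [17, 347, 247]}}; backup = {'model': {'layers': [17, 347, 247]}}
`config['new_key'] = 'value'` → config = {'model': {'layers': [17, 347, 247]}, 'new_key': 'value'}
`print('layers' in backup['model'])` → prints True
`print(backup['model']['layers'])` → prints [17, 347, 247]
`print('new_key' in backup)` → prints False

Answer:
True
[17, 347, 247]
False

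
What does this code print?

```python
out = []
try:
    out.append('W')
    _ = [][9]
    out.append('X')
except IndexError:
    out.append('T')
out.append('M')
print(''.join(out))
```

Execution trace: 'W' (try body) → 'T' (except IndexError) → 'M' (after the try/except). Output: WTM

Answer: WTM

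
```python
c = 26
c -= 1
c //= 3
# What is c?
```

Trace:
`c = 26` → c = 26
`c -= 1` → c = 25
`c //= 3` → c = 8
So c = 8

Answer: 8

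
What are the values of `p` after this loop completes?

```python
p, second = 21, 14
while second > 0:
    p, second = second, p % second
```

GCD of 21 and 14
`p` takes the values: 21 → 14 → 7

Answer: 7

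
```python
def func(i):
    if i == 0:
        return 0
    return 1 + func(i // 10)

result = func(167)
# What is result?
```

Count of digits of 167: 3

Answer: 3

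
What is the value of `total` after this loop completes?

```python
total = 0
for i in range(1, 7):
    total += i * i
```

Sum of squares 1² to 6² = 91
`total` takes the values: 0 → 1 → 5 → 14 → 30 → 55 → 91

Answer: 91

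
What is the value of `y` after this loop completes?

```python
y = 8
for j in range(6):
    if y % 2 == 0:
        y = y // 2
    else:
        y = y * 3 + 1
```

Collatz-style transformation from 8
`y` takes the values: 8 → 4 → 2 → 1 → 4 → 2 → 1

Answer: 1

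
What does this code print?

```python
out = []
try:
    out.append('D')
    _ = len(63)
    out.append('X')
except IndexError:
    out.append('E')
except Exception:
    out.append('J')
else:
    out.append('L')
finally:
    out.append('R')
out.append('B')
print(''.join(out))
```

Execution trace: 'D' (try body) → 'J' (except Exception) → 'R' (finally) → 'B' (after the try/except). Output: DJRB

Answer: DJRB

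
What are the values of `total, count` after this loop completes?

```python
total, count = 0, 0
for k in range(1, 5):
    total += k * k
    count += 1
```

Sum of squares and count
`total, count` takes the values: (0, 0) → (1, 0) → (1, 1) → (5, 1) → (5, 2) → (14, 2) → (14, 3) → (30, 3) → (30, 4)

Answer: 30, 4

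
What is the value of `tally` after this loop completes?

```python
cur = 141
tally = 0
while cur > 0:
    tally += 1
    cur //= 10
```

Count digits by repeated division by 10
`tally` takes the values: 0 → 1 → 2 → 3

Answer: 3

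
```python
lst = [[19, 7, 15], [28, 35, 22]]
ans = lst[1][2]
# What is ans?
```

Trace:
`lst = [[19, 7, 15], [28, 35, 22]]` → lst = [[19, 7, 15], [28, 35, 22]]
`ans = lst[1][2]` → ans = 22
So ans = 22

Answer: 22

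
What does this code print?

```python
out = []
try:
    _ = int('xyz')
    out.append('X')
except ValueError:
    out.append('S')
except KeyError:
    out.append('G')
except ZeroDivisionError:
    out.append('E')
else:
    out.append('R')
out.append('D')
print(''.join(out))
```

Execution trace: 'S' (except ValueError) → 'D' (after the try/except). Output: SD

Answer: SD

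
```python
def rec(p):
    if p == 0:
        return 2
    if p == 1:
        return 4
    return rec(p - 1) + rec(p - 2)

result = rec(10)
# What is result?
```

Build up from base cases: rec(0)=2, rec(1)=4, rec(2)=6, rec(3)=10, rec(4)=16, rec(5)=26, rec(6)=42, ..., rec(10)=288

Answer: 288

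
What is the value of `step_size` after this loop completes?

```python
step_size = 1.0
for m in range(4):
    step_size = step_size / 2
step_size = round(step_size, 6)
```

Halving LR 4 times: 1 / 2^4
`step_size` takes the values: 1.0 → 0.5 → 0.25 → 0.125 → 0.0625

Answer: 0.0625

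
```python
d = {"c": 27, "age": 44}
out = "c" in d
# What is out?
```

Trace:
`d = {"c": 27, "age": 44}` → d = {'c': 27, 'age': 44}
`out = "c" in d` → out = True
So out = True

Answer: True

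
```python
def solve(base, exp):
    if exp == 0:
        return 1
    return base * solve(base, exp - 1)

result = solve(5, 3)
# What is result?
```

solve(5, 3) = 5 * 5 * 5 = 125

Answer: 125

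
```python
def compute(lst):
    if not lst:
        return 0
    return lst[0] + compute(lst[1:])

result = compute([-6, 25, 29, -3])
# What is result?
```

(-6) + 25 + 29 + (-3) + 0 = 45

Answer: 45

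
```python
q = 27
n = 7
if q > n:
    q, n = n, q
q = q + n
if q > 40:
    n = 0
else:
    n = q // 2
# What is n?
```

Trace:
`q = 27` → q = 27
`n = 7` → n = 7
`if q > n: ...` → q > n is True → q = 7; n = 27
`q = q + n` → q = 34
`if q > 40: ...` → q > 40 is False, take else branch → n = 17
So n = 17

Answer: 17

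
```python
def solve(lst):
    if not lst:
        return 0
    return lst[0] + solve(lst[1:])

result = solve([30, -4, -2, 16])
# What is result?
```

30 + (-4) + (-2) + 16 + 0 = 40

Answer: 40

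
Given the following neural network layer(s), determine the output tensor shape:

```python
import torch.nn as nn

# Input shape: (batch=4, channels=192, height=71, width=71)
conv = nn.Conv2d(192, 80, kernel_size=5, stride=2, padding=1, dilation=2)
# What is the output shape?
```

Input: (4, 192, 71, 71) -> Output: (4, 80, 33, 33)

Answer: (4, 80, 33, 33)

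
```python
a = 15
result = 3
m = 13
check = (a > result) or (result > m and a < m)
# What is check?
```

Trace:
`a = 15` → a = 15
`result = 3` → result = 3
`m = 13` → m = 13
`check = (a > result) or (result > m and a < m)` → check = True
So check = True

Answer: True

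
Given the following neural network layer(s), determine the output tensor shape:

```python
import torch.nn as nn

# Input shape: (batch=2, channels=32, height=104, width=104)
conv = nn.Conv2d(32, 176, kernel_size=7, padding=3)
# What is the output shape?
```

Input: (2, 32, 104, 104) -> Output: (2, 176, 104, 104)

Answer: (2, 176, 104, 104)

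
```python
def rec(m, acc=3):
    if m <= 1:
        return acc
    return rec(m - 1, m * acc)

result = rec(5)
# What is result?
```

Accumulator trace (n, acc): (5, 3) -> (4, 15) -> (3, 60) -> (2, 180) -> (1, 360) -> return 360

Answer: 360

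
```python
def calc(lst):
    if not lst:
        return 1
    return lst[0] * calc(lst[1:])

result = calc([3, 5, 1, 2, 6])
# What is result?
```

Product over [3, 5, 1, 2, 6] = 3 * 5 * 1 * 2 * 6 = 180

Answer: 180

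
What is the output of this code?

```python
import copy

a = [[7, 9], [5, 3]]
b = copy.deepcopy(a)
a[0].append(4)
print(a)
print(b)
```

Key concept: deep copy is fully independent.
Step by step:
`a = [[7, 9], [5, 3]]` → a = [[7, 9], [5, 3]]
`b = copy.deepcopy(a)` → b = [[7, 9], [5, 3]]
`a[0].append(4)` → a = [[7, 9, 4], [5, 3]]
`print(a)` → prints [[7, 9, 4], [5, 3]]
`print(b)` → prints [[7, 9], [5, 3]]

Answer:
[[7, 9, 4], [5, 3]]
[[7, 9], [5, 3]]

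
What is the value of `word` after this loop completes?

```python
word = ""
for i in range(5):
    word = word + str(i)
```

Concatenate digits 0 to 4
`word` takes the values: "" → "0" → "01" → "012" → "0123" → "01234"

Answer: "01234"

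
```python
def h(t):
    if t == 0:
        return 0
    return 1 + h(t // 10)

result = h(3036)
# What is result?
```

Count of digits of 3036: 4

Answer: 4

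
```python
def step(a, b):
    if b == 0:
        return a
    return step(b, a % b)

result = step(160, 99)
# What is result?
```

step(160, 99) -> step(99, 61) -> step(61, 38) -> step(38, 23) -> step(23, 15) -> step(15, 8) -> step(8, 7) -> step(7, 1) -> step(1, 0) -> 1

Answer: 1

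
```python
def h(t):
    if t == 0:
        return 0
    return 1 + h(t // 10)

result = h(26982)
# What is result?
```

Count of digits of 26982: 5

Answer: 5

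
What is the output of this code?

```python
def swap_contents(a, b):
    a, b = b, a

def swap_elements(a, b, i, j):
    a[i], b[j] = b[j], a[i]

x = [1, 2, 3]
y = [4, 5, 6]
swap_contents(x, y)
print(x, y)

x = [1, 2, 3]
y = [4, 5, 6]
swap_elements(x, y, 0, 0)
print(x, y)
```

Key concept: parameter rebinding vs mutation.
Step by step:
`x = [1, 2, 3]` → x = [1, 2, 3]
`y = [4, 5, 6]` → y = [4, 5, 6]
`swap_contents(x, y)` → no visible change to tracked variables
`print(x, y)` → prints [1, 2, 3] [4, 5, 6]
`x = [1, 2, 3]` → x = [1, 2, 3]
`y = [4, 5, 6]` → y = [4, 5, 6]
`swap_elements(x, y, 0, 0)` → x = [4, 2, 3]; y = [1, 5, 6]
`print(x, y)` → prints [4, 2, 3] [1, 5, 6]

Answer:
[1, 2, 3] [4, 5, 6]
[4, 2, 3] [1, 5, 6]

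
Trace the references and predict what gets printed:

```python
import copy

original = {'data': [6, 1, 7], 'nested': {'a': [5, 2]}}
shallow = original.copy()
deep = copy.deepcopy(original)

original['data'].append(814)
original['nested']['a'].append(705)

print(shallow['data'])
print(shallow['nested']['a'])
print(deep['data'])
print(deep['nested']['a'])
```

Key concept: comparing shallow vs deep copy.
Step by step:
`original = {'data': [6, 1, 7], 'nested': {'a': [5, 2]}}` → original = {'data': [6, 1, 7], 'nested': {'a': [5, 2]}}
`shallow = original.copy()` → shallow = {'data': [6, 1, 7], 'nested': {'a': [5, 2]}}
`deep = copy.deepcopy(original)` → deep = {'data': [6, 1, 7], 'nested': {'a': [5, 2]}}
`original['data'].append(814)` → original = {'data': [6, 1, 7, 814], 'nested': {'a': [5, 2]}}; shallow = {'data': [6, 1, 7, 814], 'nested': {'a': [5, 2]}}
`original['nested']['a'].append(705)` → original = {'data': [6, 1, 7, 814], 'nested': {'a': [5, 2, 705]}}; shallow = {'data': [6, 1, 7, 814], 'nested': {'a': [5, 2, 705]}}
`print(shallow['data'])` → prints [6, 1, 7, 814]
`print(shallow['nested']['a'])` → prints [5, 2, 705]
`print(deep['data'])` → prints [6, 1, 7]
`print(deep['nested']['a'])` → prints [5, 2]

Answer:
[6, 1, 7, 814]
[5, 2, 705]
[6, 1, 7]
[5, 2]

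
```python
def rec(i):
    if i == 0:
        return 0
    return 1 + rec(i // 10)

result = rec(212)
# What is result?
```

Count of digits of 212: 3

Answer: 3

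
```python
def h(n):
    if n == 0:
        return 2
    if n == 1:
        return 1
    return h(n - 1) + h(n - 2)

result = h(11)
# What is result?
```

Build up from base cases: h(0)=2, h(1)=1, h(2)=3, h(3)=4, h(4)=7, h(5)=11, h(6)=18, ..., h(11)=199

Answer: 199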